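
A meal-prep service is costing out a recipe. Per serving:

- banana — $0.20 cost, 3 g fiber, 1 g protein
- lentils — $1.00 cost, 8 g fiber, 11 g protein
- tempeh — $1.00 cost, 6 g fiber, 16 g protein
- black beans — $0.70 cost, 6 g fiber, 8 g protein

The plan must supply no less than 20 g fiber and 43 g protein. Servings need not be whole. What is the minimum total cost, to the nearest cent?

$2.89

Minimising a linear cost over {fiber ≥ 20, protein ≥ 43, servings ≥ 0} — the optimum is at a vertex, using one or two foods.
banana only: max(20/3, 43/1) = 43 servings → $8.60.
lentils only: max(20/8, 43/11) = 3.909 servings → $3.91.
tempeh only: max(20/6, 43/16) = 3.333 servings → $3.33.
black beans only: max(20/6, 43/8) = 5.375 servings → $3.76.
banana + lentils: the both-tight solution has a negative serving — not a feasible corner.
banana + tempeh with both tight: 1.476 servings and 2.595 servings → $2.89.
banana + black beans: intersection lies outside the first quadrant.
lentils + tempeh with both tight: 1 serving and 2 servings → $3.00.
lentils + black beans: the both-tight solution has a negative serving — not a feasible corner.
tempeh + black beans with both tight: 2.042 servings and 1.292 servings → $2.95.
Cheapest feasible corner: $2.89.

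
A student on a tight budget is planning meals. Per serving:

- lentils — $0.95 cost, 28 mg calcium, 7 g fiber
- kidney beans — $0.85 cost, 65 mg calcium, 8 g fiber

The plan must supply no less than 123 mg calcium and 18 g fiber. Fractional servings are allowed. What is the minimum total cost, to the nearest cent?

With two linear requirements the optimum uses one or two foods; enumerate the corners.
lentils only: max(123/28, 18/7) = 4.393 servings → $4.17.
kidney beans only: max(123/65, 18/8) = 2.25 servings → $1.91.
lentils + kidney beans with both tight: 0.8052 servings and 1.545 servings → $2.08.
So the least-cost plan costs $1.91.

$1.91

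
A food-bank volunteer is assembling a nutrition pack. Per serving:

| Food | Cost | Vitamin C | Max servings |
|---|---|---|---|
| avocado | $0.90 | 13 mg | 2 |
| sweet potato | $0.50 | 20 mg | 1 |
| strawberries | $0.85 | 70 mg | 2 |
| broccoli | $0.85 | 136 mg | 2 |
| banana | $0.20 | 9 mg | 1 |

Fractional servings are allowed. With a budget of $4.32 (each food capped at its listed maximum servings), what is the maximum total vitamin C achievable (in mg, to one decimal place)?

Vitamin C per dollar: broccoli 160, strawberries 82.35, banana 45, sweet potato 40, avocado 14.44.
Take 2 servings of broccoli: spends $1.70, +272.0 mg vitamin C (running total 272.0 mg).
Take 2 servings of strawberries: spends $1.70, +140.0 mg vitamin C (running total 412.0 mg).
Take 1 serving of banana: spends $0.20, +9.0 mg vitamin C (running total 421.0 mg).
Take 1 serving of sweet potato: spends $0.50, +20.0 mg vitamin C (running total 441.0 mg).
Take 0.2444 servings of avocado: spends $0.22, +3.2 mg vitamin C (running total 444.2 mg).
Filling greedily by vitamin C-per-dollar is optimal for one linear limit, giving 444.2 mg.

444.2 mg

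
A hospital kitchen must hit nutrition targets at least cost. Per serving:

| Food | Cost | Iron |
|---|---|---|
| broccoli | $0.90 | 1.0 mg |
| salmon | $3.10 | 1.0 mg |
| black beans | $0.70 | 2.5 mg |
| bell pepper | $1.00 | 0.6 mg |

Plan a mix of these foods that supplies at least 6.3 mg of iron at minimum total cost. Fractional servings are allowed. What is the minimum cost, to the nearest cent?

$1.76

Cost per mg of iron: black beans $0.2800, broccoli $0.9000, bell pepper $1.6667, salmon $3.1000.
With no serving limits, use only black beans: 6.3 mg / 2.5 mg = 2.52 servings × $0.70 = $1.76.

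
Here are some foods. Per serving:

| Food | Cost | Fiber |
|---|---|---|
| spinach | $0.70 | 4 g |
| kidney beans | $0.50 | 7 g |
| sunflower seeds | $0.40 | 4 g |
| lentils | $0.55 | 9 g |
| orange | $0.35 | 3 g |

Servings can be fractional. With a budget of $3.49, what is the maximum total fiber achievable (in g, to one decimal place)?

Fiber per dollar: lentils 16.36, kidney beans 14, sunflower seeds 10, orange 8.571, spinach 5.714.
With no serving limits, spend the whole cost allowance on lentils: $3.49 / $0.55 × 9 g = 57.1 g.

57.1 g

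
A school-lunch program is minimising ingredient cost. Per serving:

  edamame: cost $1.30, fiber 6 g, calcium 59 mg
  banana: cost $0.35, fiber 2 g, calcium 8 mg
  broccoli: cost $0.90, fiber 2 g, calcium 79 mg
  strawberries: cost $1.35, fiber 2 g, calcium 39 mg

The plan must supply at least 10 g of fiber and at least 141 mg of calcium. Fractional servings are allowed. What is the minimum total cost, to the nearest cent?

For a min-cost LP with two ≥-constraints, a basic feasible solution has at most two positive variables.
edamame only: max(10/6, 141/59) = 2.39 servings → $3.11.
banana only: max(10/2, 141/8) = 17.62 servings → $6.17.
broccoli only: max(10/2, 141/79) = 5 servings → $4.50.
strawberries only: max(10/2, 141/39) = 5 servings → $6.75.
edamame + banana: the both-tight solution has a negative serving — not a feasible corner.
edamame + broccoli with both tight: 1.427 servings and 0.7191 servings → $2.50.
edamame + strawberries with both tight: 0.931 servings and 2.207 servings → $4.19.
banana + broccoli with both tight: 3.577 servings and 1.423 servings → $2.53.
banana + strawberries with both tight: 1.742 servings and 3.258 servings → $5.01.
broccoli + strawberries: the both-tight solution has a negative serving — not a feasible corner.
So the least-cost plan costs $2.50.

$2.50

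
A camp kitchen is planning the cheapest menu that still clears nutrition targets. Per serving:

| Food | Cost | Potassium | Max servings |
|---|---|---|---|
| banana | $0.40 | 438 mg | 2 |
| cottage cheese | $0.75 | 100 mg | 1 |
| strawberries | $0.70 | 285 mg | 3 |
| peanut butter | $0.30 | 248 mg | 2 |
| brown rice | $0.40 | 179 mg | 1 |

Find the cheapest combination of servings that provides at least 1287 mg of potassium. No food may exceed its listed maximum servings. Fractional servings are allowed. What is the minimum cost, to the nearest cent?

$1.30

Cost per mg of potassium: banana $0.0009, peanut butter $0.0012, brown rice $0.0022, strawberries $0.0025, cottage cheese $0.0075.
Take 2 servings of banana: +876.0 mg potassium for $0.80 (total $0.80, still need 411.0 mg).
Take 1.657 servings of peanut butter: +411.0 mg potassium for $0.50 (total $1.30, still need 0.0 mg).
Greedy by cheapest-per-mg is optimal for a single linear constraint, so the minimum cost is $1.30.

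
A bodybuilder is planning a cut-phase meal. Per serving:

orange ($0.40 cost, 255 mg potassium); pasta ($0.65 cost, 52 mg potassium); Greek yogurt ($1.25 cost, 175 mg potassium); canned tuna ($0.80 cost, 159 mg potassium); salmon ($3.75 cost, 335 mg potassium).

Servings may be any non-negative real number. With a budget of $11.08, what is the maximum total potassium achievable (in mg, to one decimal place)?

Potassium per dollar: orange 637.5, canned tuna 198.8, Greek yogurt 140, salmon 89.33, pasta 80.
With no serving limits, spend the whole cost allowance on orange: $11.08 / $0.40 × 255 mg = 7063.5 mg.

7063.5 mg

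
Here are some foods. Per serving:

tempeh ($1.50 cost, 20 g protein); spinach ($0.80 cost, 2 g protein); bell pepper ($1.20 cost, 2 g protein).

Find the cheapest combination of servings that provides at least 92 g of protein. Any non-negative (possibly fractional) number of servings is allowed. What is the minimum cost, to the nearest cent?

$6.90

Cost per g of protein: tempeh $0.0750, spinach $0.4000, bell pepper $0.6000.
With no serving limits, use only tempeh: 92 g / 20 g = 4.6 servings × $1.50 = $6.90.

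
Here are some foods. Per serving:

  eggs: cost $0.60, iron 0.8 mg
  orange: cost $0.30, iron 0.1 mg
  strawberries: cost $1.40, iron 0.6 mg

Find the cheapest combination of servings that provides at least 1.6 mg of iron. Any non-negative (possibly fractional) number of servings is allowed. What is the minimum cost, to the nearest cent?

$1.20

Cost per mg of iron: eggs $0.7500, strawberries $2.3333, orange $3.0000.
With no serving limits, use only eggs: 1.6 mg / 0.8 mg = 2 servings × $0.60 = $1.20.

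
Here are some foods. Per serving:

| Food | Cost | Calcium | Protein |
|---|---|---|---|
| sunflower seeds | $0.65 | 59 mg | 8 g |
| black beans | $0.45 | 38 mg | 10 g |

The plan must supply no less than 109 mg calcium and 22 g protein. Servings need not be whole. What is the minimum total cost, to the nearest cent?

$1.25

sunflower seeds only: max(109/59, 22/8) = 2.75 servings → $1.79.
black beans only: max(109/38, 22/10) = 2.868 servings → $1.29.
sunflower seeds + black beans with both tight: 0.8881 servings and 1.49 servings → $1.25.
Cheapest feasible corner: $1.25.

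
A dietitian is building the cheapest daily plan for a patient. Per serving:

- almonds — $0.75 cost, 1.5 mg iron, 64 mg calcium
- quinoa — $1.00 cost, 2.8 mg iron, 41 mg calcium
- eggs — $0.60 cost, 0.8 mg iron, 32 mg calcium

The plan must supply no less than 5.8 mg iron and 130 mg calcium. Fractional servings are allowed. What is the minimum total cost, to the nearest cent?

$2.30

A basic optimal solution has at most two foods positive. Try each food alone and each pair with both targets met exactly.
almonds only: max(5.8/1.5, 130/64) = 3.867 servings → $2.90.
quinoa only: max(5.8/2.8, 130/41) = 3.171 servings → $3.17.
eggs only: max(5.8/0.8, 130/32) = 7.25 servings → $4.35.
almonds + quinoa with both tight: 1.072 servings and 1.497 servings → $2.30.
almonds + eggs with both targets exact would need a negative amount; discard.
quinoa + eggs with both tight: 1.437 servings and 2.222 servings → $2.77.
So the least-cost plan costs $2.30.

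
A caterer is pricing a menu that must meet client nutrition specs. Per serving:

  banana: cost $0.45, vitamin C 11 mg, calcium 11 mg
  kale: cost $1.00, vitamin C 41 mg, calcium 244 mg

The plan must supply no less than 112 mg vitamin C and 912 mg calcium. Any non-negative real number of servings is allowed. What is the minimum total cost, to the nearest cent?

$3.74

A basic optimal solution has at most two foods positive. Try each food alone and each pair with both targets met exactly.
banana only: max(112/11, 912/11) = 82.91 servings → $37.31.
kale only: max(112/41, 912/244) = 3.738 servings → $3.74.
banana + kale: intersection lies outside the first quadrant.
Cheapest feasible corner: $3.74.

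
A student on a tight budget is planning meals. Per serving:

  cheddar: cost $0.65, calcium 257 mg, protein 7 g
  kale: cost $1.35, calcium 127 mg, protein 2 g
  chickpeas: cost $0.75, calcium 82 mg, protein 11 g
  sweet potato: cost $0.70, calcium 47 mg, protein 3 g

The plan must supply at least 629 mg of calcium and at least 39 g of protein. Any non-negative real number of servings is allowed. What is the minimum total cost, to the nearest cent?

$2.94

Compare the cost at each extreme point of the feasible region.
cheddar only: max(629/257, 39/7) = 5.571 servings → $3.62.
kale only: max(629/127, 39/2) = 19.5 servings → $26.32.
chickpeas only: max(629/82, 39/11) = 7.671 servings → $5.75.
sweet potato only: max(629/47, 39/3) = 13.38 servings → $9.37.
cheddar + kale with both targets exact would need a negative amount; discard.
cheddar + chickpeas with both tight: 1.652 servings and 2.494 servings → $2.94.
cheddar + sweet potato with both tight: 0.1222 servings and 12.71 servings → $8.98.
kale + chickpeas with both tight: 3.018 servings and 2.997 servings → $6.32.
kale + sweet potato with both tight: 0.1882 servings and 12.87 servings → $9.27.
chickpeas + sweet potato with both targets exact would need a negative amount; discard.
The minimum over all feasible corners is $2.94.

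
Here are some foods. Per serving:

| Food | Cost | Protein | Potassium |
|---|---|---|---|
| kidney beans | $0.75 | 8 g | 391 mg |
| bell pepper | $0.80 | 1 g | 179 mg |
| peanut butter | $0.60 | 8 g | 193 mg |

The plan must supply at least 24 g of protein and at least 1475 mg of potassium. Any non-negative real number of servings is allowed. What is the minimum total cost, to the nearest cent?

$2.83

Compare the cost at each extreme point of the feasible region.
kidney beans only: max(24/8, 1475/391) = 3.772 servings → $2.83.
bell pepper only: max(24/1, 1475/179) = 24 servings → $19.20.
peanut butter only: max(24/8, 1475/193) = 7.642 servings → $4.59.
kidney beans + bell pepper with both tight: 2.71 servings and 2.321 servings → $3.89.
kidney beans + peanut butter: the both-tight solution has a negative serving — not a feasible corner.
bell pepper + peanut butter with both tight: 5.785 servings and 2.277 servings → $5.99.
The minimum over all feasible corners is $2.83.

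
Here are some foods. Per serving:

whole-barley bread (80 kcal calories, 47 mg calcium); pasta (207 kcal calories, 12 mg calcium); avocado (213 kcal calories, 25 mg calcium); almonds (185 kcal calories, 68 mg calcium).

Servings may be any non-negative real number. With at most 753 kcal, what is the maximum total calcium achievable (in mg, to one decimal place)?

Calcium per kcal: whole-barley bread 0.5875, almonds 0.3676, avocado 0.1174, pasta 0.05797.
With no serving limits, spend the whole calories allowance on whole-barley bread: 753 kcal / 80 kcal × 47 mg = 442.4 mg.

442.4 mg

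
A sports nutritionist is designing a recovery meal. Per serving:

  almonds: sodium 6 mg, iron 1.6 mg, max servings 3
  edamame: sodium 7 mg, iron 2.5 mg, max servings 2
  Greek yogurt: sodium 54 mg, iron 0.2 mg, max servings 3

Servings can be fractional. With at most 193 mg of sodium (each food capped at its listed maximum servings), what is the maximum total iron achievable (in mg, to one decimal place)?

Iron per mg sodium: edamame 0.3571, almonds 0.2667, Greek yogurt 0.003704.
Take 2 servings of edamame: uses 14 mg sodium, +5.0 mg iron (running total 5.0 mg).
Take 3 servings of almonds: uses 18 mg sodium, +4.8 mg iron (running total 9.8 mg).
Take 2.981 servings of Greek yogurt: uses 161 mg sodium, +0.6 mg iron (running total 10.4 mg).
Filling greedily by iron-per-mg sodium is optimal for one linear limit, giving 10.4 mg.

10.4 mg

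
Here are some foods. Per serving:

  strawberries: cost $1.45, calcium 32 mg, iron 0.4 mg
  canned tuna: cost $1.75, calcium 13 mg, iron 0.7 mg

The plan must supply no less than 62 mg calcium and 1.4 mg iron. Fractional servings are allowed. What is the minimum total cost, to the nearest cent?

$4.16

An LP optimum is at a vertex; with two nutrient constraints at most two foods are used. Check each candidate.
strawberries only: max(62/32, 1.4/0.4) = 3.5 servings → $5.08.
canned tuna only: max(62/13, 1.4/0.7) = 4.769 servings → $8.35.
strawberries + canned tuna with both tight: 1.465 servings and 1.163 servings → $4.16.
Cheapest feasible corner: $4.16.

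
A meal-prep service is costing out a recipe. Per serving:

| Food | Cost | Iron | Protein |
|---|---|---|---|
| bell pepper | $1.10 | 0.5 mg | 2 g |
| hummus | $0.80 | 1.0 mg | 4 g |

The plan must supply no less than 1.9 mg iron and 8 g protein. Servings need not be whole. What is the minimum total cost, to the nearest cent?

Check every corner: each single food scaled to meet both minima, and each pair solved so both constraints bind.
bell pepper only: max(1.9/0.5, 8/2) = 4 servings → $4.40.
hummus only: max(1.9/1.0, 8/4) = 2 servings → $1.60.
bell pepper + hummus (both tight): parallel constraints — no distinct corner.
Cheapest feasible corner: $1.60.

$1.60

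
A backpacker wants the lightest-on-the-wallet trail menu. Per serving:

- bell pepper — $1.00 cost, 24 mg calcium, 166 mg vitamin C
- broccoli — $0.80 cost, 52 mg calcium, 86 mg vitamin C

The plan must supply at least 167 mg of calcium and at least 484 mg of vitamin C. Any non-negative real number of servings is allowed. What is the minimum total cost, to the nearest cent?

At the optimum either one food covers both requirements or two foods hit both targets exactly; no other combination can be cheaper.
bell pepper only: max(167/24, 484/166) = 6.958 servings → $6.96.
broccoli only: max(167/52, 484/86) = 5.628 servings → $4.50.
bell pepper + broccoli with both tight: 1.645 servings and 2.452 servings → $3.61.
Cheapest feasible corner: $3.61.

$3.61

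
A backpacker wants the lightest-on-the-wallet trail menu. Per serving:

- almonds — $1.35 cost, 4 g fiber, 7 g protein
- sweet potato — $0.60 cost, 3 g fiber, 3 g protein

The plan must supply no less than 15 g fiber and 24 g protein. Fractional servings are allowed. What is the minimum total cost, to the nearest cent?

$4.65

An LP optimum is at a vertex; with two nutrient constraints at most two foods are used. Check each candidate.
almonds only: max(15/4, 24/7) = 3.75 servings → $5.06.
sweet potato only: max(15/3, 24/3) = 8 servings → $4.80.
almonds + sweet potato with both tight: 3 servings and 1 serving → $4.65.
Cheapest feasible corner: $4.65.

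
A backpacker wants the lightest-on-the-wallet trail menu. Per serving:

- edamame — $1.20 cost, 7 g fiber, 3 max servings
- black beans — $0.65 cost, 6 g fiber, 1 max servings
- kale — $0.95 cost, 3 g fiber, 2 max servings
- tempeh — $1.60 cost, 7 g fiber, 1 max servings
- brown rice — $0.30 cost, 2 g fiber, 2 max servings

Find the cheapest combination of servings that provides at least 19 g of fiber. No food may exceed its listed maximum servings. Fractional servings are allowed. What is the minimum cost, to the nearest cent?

$2.79

Cost per g of fiber: black beans $0.1083, brown rice $0.1500, edamame $0.1714, tempeh $0.2286, kale $0.3167.
Take 1 serving of black beans: +6.0 g fiber for $0.65 (total $0.65, still need 13.0 g).
Take 2 servings of brown rice: +4.0 g fiber for $0.60 (total $1.25, still need 9.0 g).
Take 1.286 servings of edamame: +9.0 g fiber for $1.54 (total $2.79, still need 0.0 g).
Filling from the cheapest source first is optimal under one linear minimum: $2.79.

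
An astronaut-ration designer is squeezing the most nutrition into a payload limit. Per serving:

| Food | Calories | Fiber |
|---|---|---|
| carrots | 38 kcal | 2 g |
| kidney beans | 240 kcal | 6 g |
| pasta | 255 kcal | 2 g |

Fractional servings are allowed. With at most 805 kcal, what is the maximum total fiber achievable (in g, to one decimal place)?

Fiber per kcal: carrots 0.05263, kidney beans 0.025, pasta 0.007843.
With no serving limits, spend the whole calories allowance on carrots: 805 kcal / 38 kcal × 2 g = 42.4 g.

42.4 g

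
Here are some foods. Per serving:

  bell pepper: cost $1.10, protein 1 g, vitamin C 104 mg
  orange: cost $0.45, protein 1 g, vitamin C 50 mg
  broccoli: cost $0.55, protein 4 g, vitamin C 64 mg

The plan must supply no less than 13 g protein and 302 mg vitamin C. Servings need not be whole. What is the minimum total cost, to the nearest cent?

At the optimum either one food covers both requirements or two foods hit both targets exactly; no other combination can be cheaper.
bell pepper only: max(13/1, 302/104) = 13 servings → $14.30.
orange only: max(13/1, 302/50) = 13 servings → $5.85.
broccoli only: max(13/4, 302/64) = 4.719 servings → $2.60.
bell pepper + orange with both targets exact would need a negative amount; discard.
bell pepper + broccoli with both tight: 1.068 servings and 2.983 servings → $2.82.
orange + broccoli with both tight: 2.765 servings and 2.559 servings → $2.65.
Cheapest feasible corner: $2.60.

$2.60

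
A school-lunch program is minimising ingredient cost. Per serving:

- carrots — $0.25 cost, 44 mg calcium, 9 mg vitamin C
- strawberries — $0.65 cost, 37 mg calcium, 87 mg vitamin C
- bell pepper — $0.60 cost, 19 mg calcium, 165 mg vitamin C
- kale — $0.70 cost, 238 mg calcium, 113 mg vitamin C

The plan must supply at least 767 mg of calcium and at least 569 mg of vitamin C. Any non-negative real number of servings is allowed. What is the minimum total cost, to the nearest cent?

An LP optimum is at a vertex; with two nutrient constraints at most two foods are used. Check each candidate.
carrots only: max(767/44, 569/9) = 63.22 servings → $15.81.
strawberries only: max(767/37, 569/87) = 20.73 servings → $13.47.
bell pepper only: max(767/19, 569/165) = 40.37 servings → $24.22.
kale only: max(767/238, 569/113) = 5.035 servings → $3.52.
carrots + strawberries with both tight: 13.07 servings and 5.188 servings → $6.64.
carrots + bell pepper with both tight: 16.33 servings and 2.558 servings → $5.62.
carrots + kale: the both-tight solution has a negative serving — not a feasible corner.
strawberries + bell pepper: intersection lies outside the first quadrant.
strawberries + kale with both tight: 2.95 servings and 2.764 servings → $3.85.
bell pepper + kale with both tight: 1.313 servings and 3.118 servings → $2.97.
So the least-cost plan costs $2.97.

$2.97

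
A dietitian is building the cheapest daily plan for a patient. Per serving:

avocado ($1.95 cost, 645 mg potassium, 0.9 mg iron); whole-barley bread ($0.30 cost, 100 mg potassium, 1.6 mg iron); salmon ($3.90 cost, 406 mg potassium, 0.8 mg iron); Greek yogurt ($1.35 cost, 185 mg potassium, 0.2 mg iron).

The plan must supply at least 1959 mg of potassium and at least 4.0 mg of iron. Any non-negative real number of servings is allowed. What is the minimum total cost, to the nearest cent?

avocado only: max(1959/645, 4.0/0.9) = 4.444 servings → $8.67.
whole-barley bread only: max(1959/100, 4.0/1.6) = 19.59 servings → $5.88.
salmon only: max(1959/406, 4.0/0.8) = 5 servings → $19.50.
Greek yogurt only: max(1959/185, 4.0/0.2) = 20 servings → $27.00.
avocado + whole-barley bread with both tight: 2.903 servings and 0.8672 servings → $5.92.
avocado + salmon: intersection lies outside the first quadrant.
avocado + Greek yogurt: intersection lies outside the first quadrant.
whole-barley bread + salmon with both tight: 0.09972 servings and 4.801 servings → $18.75.
whole-barley bread + Greek yogurt with both tight: 1.262 servings and 9.907 servings → $13.75.
salmon + Greek yogurt with both targets exact would need a negative amount; discard.
The minimum over all feasible corners is $5.88.

$5.88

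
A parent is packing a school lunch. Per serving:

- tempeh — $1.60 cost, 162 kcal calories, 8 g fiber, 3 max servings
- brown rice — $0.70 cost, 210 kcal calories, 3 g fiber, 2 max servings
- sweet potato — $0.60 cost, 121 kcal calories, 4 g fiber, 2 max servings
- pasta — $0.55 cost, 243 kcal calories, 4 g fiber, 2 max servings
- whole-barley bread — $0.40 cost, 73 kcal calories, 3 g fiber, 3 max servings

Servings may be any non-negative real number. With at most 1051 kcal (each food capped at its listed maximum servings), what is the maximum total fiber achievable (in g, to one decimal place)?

42.7 g

Fiber per kcal: tempeh 0.04938, whole-barley bread 0.0411, sweet potato 0.03306, pasta 0.01646, brown rice 0.01429.
Take 3 servings of tempeh: uses 486 kcal, +24.0 g fiber (running total 24.0 g).
Take 3 servings of whole-barley bread: uses 219 kcal, +9.0 g fiber (running total 33.0 g).
Take 2 servings of sweet potato: uses 242 kcal, +8.0 g fiber (running total 41.0 g).
Take 0.428 servings of pasta: uses 104 kcal, +1.7 g fiber (running total 42.7 g).
Filling greedily by fiber-per-kcal is optimal for one linear limit, giving 42.7 g.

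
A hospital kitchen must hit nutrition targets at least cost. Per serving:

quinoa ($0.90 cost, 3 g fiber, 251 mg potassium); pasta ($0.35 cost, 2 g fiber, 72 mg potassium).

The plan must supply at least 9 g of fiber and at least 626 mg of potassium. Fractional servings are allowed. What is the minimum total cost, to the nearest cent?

For a min-cost LP with two ≥-constraints, a basic feasible solution has at most two positive variables.
quinoa only: max(9/3, 626/251) = 3 servings → $2.70.
pasta only: max(9/2, 626/72) = 8.694 servings → $3.04.
quinoa + pasta with both tight: 2.112 servings and 1.332 servings → $2.37.
Cheapest feasible corner: $2.37.

$2.37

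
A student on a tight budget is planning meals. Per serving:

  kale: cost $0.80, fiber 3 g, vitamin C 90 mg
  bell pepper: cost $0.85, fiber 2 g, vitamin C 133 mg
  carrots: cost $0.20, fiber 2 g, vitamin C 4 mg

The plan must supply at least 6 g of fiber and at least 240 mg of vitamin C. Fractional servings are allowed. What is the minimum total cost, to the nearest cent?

At the optimum either one food covers both requirements or two foods hit both targets exactly; no other combination can be cheaper.
kale only: max(6/3, 240/90) = 2.667 servings → $2.13.
bell pepper only: max(6/2, 240/133) = 3 servings → $2.55.
carrots only: max(6/2, 240/4) = 60 servings → $12.00.
kale + bell pepper with both tight: 1.452 servings and 0.8219 servings → $1.86.
kale + carrots: the both-tight solution has a negative serving — not a feasible corner.
bell pepper + carrots with both tight: 1.767 servings and 1.233 servings → $1.75.
So the least-cost plan costs $1.75.

$1.75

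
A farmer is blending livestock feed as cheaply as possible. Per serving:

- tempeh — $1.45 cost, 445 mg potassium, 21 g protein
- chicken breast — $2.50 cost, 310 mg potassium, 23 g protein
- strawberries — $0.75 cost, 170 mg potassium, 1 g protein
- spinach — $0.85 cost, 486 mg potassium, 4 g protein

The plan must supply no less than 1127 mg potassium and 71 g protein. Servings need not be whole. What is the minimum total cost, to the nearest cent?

$4.90

Compare the cost at each extreme point of the feasible region.
tempeh only: max(1127/445, 71/21) = 3.381 servings → $4.90.
chicken breast only: max(1127/310, 71/23) = 3.635 servings → $9.09.
strawberries only: max(1127/170, 71/1) = 71 servings → $53.25.
spinach only: max(1127/486, 71/4) = 17.75 servings → $15.09.
tempeh + chicken breast with both tight: 1.05 servings and 2.128 servings → $6.84.
tempeh + strawberries with both targets exact would need a negative amount; discard.
tempeh + spinach: intersection lies outside the first quadrant.
chicken breast + strawberries with both tight: 3.04 servings and 1.086 servings → $8.41.
chicken breast + spinach with both tight: 3.019 servings and 0.3935 servings → $7.88.
strawberries + spinach: intersection lies outside the first quadrant.
So the least-cost plan costs $4.90.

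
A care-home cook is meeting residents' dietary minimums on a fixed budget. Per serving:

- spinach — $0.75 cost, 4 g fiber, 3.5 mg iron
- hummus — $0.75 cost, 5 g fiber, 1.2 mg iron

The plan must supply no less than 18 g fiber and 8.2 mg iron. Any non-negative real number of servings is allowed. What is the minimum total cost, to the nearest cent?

The cheapest plan sits at a corner of the feasible region — with two constraints it uses at most two foods.
spinach only: max(18/4, 8.2/3.5) = 4.5 servings → $3.38.
hummus only: max(18/5, 8.2/1.2) = 6.833 servings → $5.12.
spinach + hummus with both tight: 1.528 servings and 2.378 servings → $2.93.
The minimum over all feasible corners is $2.93.

$2.93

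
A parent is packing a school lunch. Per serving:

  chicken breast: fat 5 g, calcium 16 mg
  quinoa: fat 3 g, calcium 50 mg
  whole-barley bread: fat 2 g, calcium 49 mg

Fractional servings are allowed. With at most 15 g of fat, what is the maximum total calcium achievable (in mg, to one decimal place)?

367.5 mg

Calcium per g fat: whole-barley bread 24.5, quinoa 16.67, chicken breast 3.2.
With no serving limits, spend the whole fat allowance on whole-barley bread: 15 g / 2 g × 49 mg = 367.5 mg.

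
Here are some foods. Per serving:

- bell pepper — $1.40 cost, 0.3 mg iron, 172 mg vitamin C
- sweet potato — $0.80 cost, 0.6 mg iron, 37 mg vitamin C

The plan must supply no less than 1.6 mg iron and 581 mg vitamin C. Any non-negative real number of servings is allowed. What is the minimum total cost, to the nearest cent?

A basic optimal solution has at most two foods positive. Try each food alone and each pair with both targets met exactly.
bell pepper only: max(1.6/0.3, 581/172) = 5.333 servings → $7.47.
sweet potato only: max(1.6/0.6, 581/37) = 15.7 servings → $12.56.
bell pepper + sweet potato with both tight: 3.142 servings and 1.096 servings → $5.28.
So the least-cost plan costs $5.28.

$5.28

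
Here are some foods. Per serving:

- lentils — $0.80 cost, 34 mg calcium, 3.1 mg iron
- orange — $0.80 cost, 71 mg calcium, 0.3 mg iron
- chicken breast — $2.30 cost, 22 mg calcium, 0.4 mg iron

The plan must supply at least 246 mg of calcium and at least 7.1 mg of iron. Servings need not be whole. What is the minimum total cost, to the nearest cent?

This is a tiny linear program; its minimum lies at a vertex of the feasible set. List the vertices and price them.
lentils only: max(246/34, 7.1/3.1) = 7.235 servings → $5.79.
orange only: max(246/71, 7.1/0.3) = 23.67 servings → $18.93.
chicken breast only: max(246/22, 7.1/0.4) = 17.75 servings → $40.83.
lentils + orange with both tight: 2.05 servings and 2.483 servings → $3.63.
lentils + chicken breast with both tight: 1.059 servings and 9.546 servings → $22.80.
orange + chicken breast: intersection lies outside the first quadrant.
The minimum over all feasible corners is $3.63.

$3.63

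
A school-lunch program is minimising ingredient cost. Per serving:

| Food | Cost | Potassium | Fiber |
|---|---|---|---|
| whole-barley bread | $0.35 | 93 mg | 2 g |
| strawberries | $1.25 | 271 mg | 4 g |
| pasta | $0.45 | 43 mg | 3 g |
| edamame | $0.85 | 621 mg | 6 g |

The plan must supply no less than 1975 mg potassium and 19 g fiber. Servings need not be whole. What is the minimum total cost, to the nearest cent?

This is a tiny linear program; its minimum lies at a vertex of the feasible set. List the vertices and price them.
whole-barley bread only: max(1975/93, 19/2) = 21.24 servings → $7.43.
strawberries only: max(1975/271, 19/4) = 7.288 servings → $9.11.
pasta only: max(1975/43, 19/3) = 45.93 servings → $20.67.
edamame only: max(1975/621, 19/6) = 3.18 servings → $2.70.
whole-barley bread + strawberries: intersection lies outside the first quadrant.
whole-barley bread + pasta: intersection lies outside the first quadrant.
whole-barley bread + edamame with both targets exact would need a negative amount; discard.
strawberries + pasta: the both-tight solution has a negative serving — not a feasible corner.
strawberries + edamame with both targets exact would need a negative amount; discard.
pasta + edamame: the both-tight solution has a negative serving — not a feasible corner.
The minimum over all feasible corners is $2.70.

$2.70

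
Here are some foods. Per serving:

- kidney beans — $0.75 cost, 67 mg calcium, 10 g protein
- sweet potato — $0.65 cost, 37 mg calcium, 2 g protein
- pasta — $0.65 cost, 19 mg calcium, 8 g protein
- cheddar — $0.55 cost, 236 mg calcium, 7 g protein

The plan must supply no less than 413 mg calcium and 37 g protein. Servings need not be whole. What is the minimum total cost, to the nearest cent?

For a min-cost LP with two ≥-constraints, a basic feasible solution has at most two positive variables.
kidney beans only: max(413/67, 37/10) = 6.164 servings → $4.62.
sweet potato only: max(413/37, 37/2) = 18.5 servings → $12.03.
pasta only: max(413/19, 37/8) = 21.74 servings → $14.13.
cheddar only: max(413/236, 37/7) = 5.286 servings → $2.91.
kidney beans + sweet potato with both tight: 2.301 servings and 6.996 servings → $6.27.
kidney beans + pasta: the both-tight solution has a negative serving — not a feasible corner.
kidney beans + cheddar with both tight: 3.089 servings and 0.8731 servings → $2.80.
sweet potato + pasta with both tight: 10.08 servings and 2.105 servings → $7.92.
sweet potato + cheddar: the both-tight solution has a negative serving — not a feasible corner.
pasta + cheddar with both tight: 3.328 servings and 1.482 servings → $2.98.
So the least-cost plan costs $2.80.

$2.80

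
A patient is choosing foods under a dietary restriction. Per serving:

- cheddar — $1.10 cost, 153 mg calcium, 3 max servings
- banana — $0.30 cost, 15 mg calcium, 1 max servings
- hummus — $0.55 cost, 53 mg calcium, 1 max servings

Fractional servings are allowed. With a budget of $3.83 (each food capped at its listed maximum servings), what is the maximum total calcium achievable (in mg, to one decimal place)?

510.1 mg

Calcium per dollar: cheddar 139.1, hummus 96.36, banana 50.
Take 3 servings of cheddar: spends $3.30, +459.0 mg calcium (running total 459.0 mg).
Take 0.9636 servings of hummus: spends $0.53, +51.1 mg calcium (running total 510.1 mg).
Greedy by best ratio exhausts the cost allowance optimally: 510.1 mg.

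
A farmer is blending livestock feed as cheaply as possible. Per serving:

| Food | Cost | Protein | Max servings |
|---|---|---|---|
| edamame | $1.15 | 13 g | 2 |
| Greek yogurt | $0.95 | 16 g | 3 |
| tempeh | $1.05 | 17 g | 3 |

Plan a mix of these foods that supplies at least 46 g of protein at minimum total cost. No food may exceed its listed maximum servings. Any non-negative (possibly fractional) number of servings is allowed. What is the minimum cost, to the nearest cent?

$2.73

Cost per g of protein: Greek yogurt $0.0594, tempeh $0.0618, edamame $0.0885.
Take 2.875 servings of Greek yogurt: +46.0 g protein for $2.73 (total $2.73, still need 0.0 g).
Filling from the cheapest source first is optimal under one linear minimum: $2.73.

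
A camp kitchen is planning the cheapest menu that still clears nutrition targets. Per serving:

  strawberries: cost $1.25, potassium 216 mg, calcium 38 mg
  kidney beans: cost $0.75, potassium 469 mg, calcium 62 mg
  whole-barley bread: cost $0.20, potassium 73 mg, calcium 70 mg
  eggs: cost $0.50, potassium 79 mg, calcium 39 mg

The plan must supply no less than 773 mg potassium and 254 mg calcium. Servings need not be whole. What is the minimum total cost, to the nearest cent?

A basic optimal solution has at most two foods positive. Try each food alone and each pair with both targets met exactly.
strawberries only: max(773/216, 254/38) = 6.684 servings → $8.36.
kidney beans only: max(773/469, 254/62) = 4.097 servings → $3.07.
whole-barley bread only: max(773/73, 254/70) = 10.59 servings → $2.12.
eggs only: max(773/79, 254/39) = 9.785 servings → $4.89.
strawberries + kidney beans with both targets exact would need a negative amount; discard.
strawberries + whole-barley bread with both tight: 2.881 servings and 2.065 servings → $4.01.
strawberries + eggs with both tight: 1.859 servings and 4.701 servings → $4.67.
kidney beans + whole-barley bread with both tight: 1.257 servings and 2.516 servings → $1.45.
kidney beans + eggs with both tight: 0.7527 servings and 5.316 servings → $3.22.
whole-barley bread + eggs with both targets exact would need a negative amount; discard.
The minimum over all feasible corners is $1.45.

$1.45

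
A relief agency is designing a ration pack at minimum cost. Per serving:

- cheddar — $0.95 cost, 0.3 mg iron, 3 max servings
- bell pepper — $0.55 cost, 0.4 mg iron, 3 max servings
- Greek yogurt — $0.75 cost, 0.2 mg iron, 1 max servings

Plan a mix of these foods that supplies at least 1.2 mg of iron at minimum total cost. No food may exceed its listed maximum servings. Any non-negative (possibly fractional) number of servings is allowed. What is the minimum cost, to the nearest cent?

$1.65

Cost per mg of iron: bell pepper $1.3750, cheddar $3.1667, Greek yogurt $3.7500.
Take 3 servings of bell pepper: +1.2 mg iron for $1.65 (total $1.65, still need 0.0 mg).
Greedy by cheapest-per-mg is optimal for a single linear constraint, so the minimum cost is $1.65.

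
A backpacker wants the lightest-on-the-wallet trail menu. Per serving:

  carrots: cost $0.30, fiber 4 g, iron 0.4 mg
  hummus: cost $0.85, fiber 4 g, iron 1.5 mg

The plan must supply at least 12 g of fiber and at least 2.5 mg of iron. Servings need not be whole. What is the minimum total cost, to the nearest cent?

The cheapest plan sits at a corner of the feasible region — with two constraints it uses at most two foods.
carrots only: max(12/4, 2.5/0.4) = 6.25 servings → $1.88.
hummus only: max(12/4, 2.5/1.5) = 3 servings → $2.55.
carrots + hummus with both tight: 1.818 servings and 1.182 servings → $1.55.
Cheapest feasible corner: $1.55.

$1.55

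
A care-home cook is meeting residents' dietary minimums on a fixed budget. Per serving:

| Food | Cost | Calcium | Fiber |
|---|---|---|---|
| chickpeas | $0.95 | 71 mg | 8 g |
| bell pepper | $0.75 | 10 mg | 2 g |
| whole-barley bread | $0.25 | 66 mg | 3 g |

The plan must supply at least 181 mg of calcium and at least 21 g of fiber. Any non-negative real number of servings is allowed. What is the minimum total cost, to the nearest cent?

$1.75

With two linear requirements the optimum uses one or two foods; enumerate the corners.
chickpeas only: max(181/71, 21/8) = 2.625 servings → $2.49.
bell pepper only: max(181/10, 21/2) = 18.1 servings → $13.57.
whole-barley bread only: max(181/66, 21/3) = 7 servings → $1.75.
chickpeas + bell pepper with both tight: 2.452 servings and 0.6935 servings → $2.85.
chickpeas + whole-barley bread: the both-tight solution has a negative serving — not a feasible corner.
bell pepper + whole-barley bread with both tight: 8.265 servings and 1.49 servings → $6.57.
So the least-cost plan costs $1.75.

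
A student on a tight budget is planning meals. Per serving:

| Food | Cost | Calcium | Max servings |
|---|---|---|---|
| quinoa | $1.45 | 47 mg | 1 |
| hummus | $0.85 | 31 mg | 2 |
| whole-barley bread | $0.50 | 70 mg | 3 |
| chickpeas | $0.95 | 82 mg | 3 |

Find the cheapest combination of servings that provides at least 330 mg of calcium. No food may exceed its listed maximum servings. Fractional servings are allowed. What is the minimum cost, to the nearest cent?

$2.89

Cost per mg of calcium: whole-barley bread $0.0071, chickpeas $0.0116, hummus $0.0274, quinoa $0.0309.
Take 3 servings of whole-barley bread: +210.0 mg calcium for $1.50 (total $1.50, still need 120.0 mg).
Take 1.463 servings of chickpeas: +120.0 mg calcium for $1.39 (total $2.89, still need 0.0 mg).
Greedy by cheapest-per-mg is optimal for a single linear constraint, so the minimum cost is $2.89.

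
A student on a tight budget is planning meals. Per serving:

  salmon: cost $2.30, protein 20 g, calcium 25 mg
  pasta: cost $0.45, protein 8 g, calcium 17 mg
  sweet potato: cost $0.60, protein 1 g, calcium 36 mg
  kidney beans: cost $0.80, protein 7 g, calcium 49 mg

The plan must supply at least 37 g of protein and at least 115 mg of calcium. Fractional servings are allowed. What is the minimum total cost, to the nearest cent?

Minimising a linear cost over {protein ≥ 37, calcium ≥ 115, servings ≥ 0} — the optimum is at a vertex, using one or two foods.
salmon only: max(37/20, 115/25) = 4.6 servings → $10.58.
pasta only: max(37/8, 115/17) = 6.765 servings → $3.04.
sweet potato only: max(37/1, 115/36) = 37 servings → $22.20.
kidney beans only: max(37/7, 115/49) = 5.286 servings → $4.23.
salmon + pasta: the both-tight solution has a negative serving — not a feasible corner.
salmon + sweet potato with both tight: 1.751 servings and 1.978 servings → $5.21.
salmon + kidney beans with both tight: 1.252 servings and 1.708 servings → $4.25.
pasta + sweet potato with both tight: 4.491 servings and 1.074 servings → $2.67.
pasta + kidney beans with both tight: 3.692 servings and 1.066 servings → $2.51.
sweet potato + kidney beans: the both-tight solution has a negative serving — not a feasible corner.
Cheapest feasible corner: $2.51.

$2.51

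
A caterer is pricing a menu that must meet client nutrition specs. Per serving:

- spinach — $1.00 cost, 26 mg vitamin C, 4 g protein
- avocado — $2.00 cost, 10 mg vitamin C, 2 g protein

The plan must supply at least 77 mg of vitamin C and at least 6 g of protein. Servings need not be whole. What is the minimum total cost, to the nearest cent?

$2.96

Check every corner: each single food scaled to meet both minima, and each pair solved so both constraints bind.
spinach only: max(77/26, 6/4) = 2.962 servings → $2.96.
avocado only: max(77/10, 6/2) = 7.7 servings → $15.40.
spinach + avocado: the both-tight solution has a negative serving — not a feasible corner.
Cheapest feasible corner: $2.96.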